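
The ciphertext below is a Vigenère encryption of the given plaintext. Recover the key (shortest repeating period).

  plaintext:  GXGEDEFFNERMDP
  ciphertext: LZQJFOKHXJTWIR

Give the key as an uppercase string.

FCK

  i= 0: L-G =  5 → F
  i= 1: Z-X =  2 → C
  i= 2: Q-G = 10 → K
  i= 3: J-E =  5 → F
  i= 4: F-D =  2 → C
  i= 5: O-E = 10 → K
  i= 6: K-F =  5 → F
  i= 7: H-F =  2 → C
  i= 8: X-N = 10 → K
  i= 9: J-E =  5 → F
  i=10: T-R =  2 → C
  i=11: W-M = 10 → K
  i=12: I-D =  5 → F
  i=13: R-P =  2 → C
  shifts repeat with period 3: FCK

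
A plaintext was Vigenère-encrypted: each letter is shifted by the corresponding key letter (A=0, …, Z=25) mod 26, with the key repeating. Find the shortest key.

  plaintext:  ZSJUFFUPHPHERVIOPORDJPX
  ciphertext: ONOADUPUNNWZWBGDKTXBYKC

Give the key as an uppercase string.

PVFGY

  i= 0: O-Z = 15 → P
  i= 1: N-S = 21 → V
  i= 2: O-J =  5 → F
  i= 3: A-U =  6 → G
  i= 4: D-F = 24 → Y
  i= 5: U-F = 15 → P
  i= 6: P-U = 21 → V
  i= 7: U-P =  5 → F
  i= 8: N-H =  6 → G
  i= 9: N-P = 24 → Y
  i=10: W-H = 15 → P
  i=11: Z-E = 21 → V
  i=12: W-R =  5 → F
  i=13: B-V =  6 → G
  i=14: G-I = 24 → Y
  i=15: D-O = 15 → P
  i=16: K-P = 21 → V
  i=17: T-O =  5 → F
  i=18: X-R =  6 → G
  i=19: B-D = 24 → Y
  i=20: Y-J = 15 → P
  i=21: K-P = 21 → V
  i=22: C-X =  5 → F
  shifts repeat with period 5: PVFGY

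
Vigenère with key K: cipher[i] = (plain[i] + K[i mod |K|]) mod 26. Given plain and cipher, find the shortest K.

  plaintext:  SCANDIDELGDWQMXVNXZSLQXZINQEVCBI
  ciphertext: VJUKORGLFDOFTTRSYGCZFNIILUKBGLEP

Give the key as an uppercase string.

  i= 0: V-S =  3 → D
  i= 1: J-C =  7 → H
  i= 2: U-A = 20 → U
  i= 3: K-N = 23 → X
  i= 4: O-D = 11 → L
  i= 5: R-I =  9 → J
  i= 6: G-D =  3 → D
  i= 7: L-E =  7 → H
  i= 8: F-L = 20 → U
  i= 9: D-G = 23 → X
  i=10: O-D = 11 → L
  i=11: F-W =  9 → J
  i=12: T-Q =  3 → D
  i=13: T-M =  7 → H
  i=14: R-X = 20 → U
  i=15: S-V = 23 → X
  i=16: Y-N = 11 → L
  i=17: G-X =  9 → J
  i=18: C-Z =  3 → D
  i=19: Z-S =  7 → H
  i=20: F-L = 20 → U
  i=21: N-Q = 23 → X
  i=22: I-X = 11 → L
  i=23: I-Z =  9 → J
  i=24: L-I =  3 → D
  i=25: U-N =  7 → H
  i=26: K-Q = 20 → U
  i=27: B-E = 23 → X
  i=28: G-V = 11 → L
  i=29: L-C =  9 → J
  i=30: E-B =  3 → D
  i=31: P-I =  7 → H
  shifts repeat with period 6: DHUXLJ

DHUXLJ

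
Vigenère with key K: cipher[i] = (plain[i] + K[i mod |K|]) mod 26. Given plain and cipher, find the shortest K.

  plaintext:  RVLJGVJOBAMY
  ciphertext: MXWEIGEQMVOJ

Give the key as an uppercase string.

VCL

  i= 0: M-R = 21 → V
  i= 1: X-V =  2 → C
  i= 2: W-L = 11 → L
  i= 3: E-J = 21 → V
  i= 4: I-G =  2 → C
  i= 5: G-V = 11 → L
  i= 6: E-J = 21 → V
  i= 7: Q-O =  2 → C
  i= 8: M-B = 11 → L
  i= 9: V-A = 21 → V
  i=10: O-M =  2 → C
  i=11: J-Y = 11 → L
  shifts repeat with period 3: VCL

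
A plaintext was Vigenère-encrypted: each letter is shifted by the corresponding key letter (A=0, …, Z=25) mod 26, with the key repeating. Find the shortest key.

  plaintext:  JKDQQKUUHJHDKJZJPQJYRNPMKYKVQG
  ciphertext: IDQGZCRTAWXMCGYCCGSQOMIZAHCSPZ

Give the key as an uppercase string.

ZTNQJSX

  i= 0: I-J = 25 → Z
  i= 1: D-K = 19 → T
  i= 2: Q-D = 13 → N
  i= 3: G-Q = 16 → Q
  i= 4: Z-Q =  9 → J
  i= 5: C-K = 18 → S
  i= 6: R-U = 23 → X
  i= 7: T-U = 25 → Z
  i= 8: A-H = 19 → T
  i= 9: W-J = 13 → N
  i=10: X-H = 16 → Q
  i=11: M-D =  9 → J
  i=12: C-K = 18 → S
  i=13: G-J = 23 → X
  i=14: Y-Z = 25 → Z
  i=15: C-J = 19 → T
  i=16: C-P = 13 → N
  i=17: G-Q = 16 → Q
  i=18: S-J =  9 → J
  i=19: Q-Y = 18 → S
  i=20: O-R = 23 → X
  i=21: M-N = 25 → Z
  i=22: I-P = 19 → T
  i=23: Z-M = 13 → N
  i=24: A-K = 16 → Q
  i=25: H-Y =  9 → J
  i=26: C-K = 18 → S
  i=27: S-V = 23 → X
  i=28: P-Q = 25 → Z
  i=29: Z-G = 19 → T
  shifts repeat with period 7: ZTNQJSX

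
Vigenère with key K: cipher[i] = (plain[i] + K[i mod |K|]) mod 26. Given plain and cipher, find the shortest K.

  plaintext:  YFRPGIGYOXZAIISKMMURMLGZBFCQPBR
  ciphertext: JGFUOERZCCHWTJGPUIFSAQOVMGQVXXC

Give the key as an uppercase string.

LBOFIW

  i= 0: J-Y = 11 → L
  i= 1: G-F =  1 → B
  i= 2: F-R = 14 → O
  i= 3: U-P =  5 → F
  i= 4: O-G =  8 → I
  i= 5: E-I = 22 → W
  i= 6: R-G = 11 → L
  i= 7: Z-Y =  1 → B
  i= 8: C-O = 14 → O
  i= 9: C-X =  5 → F
  i=10: H-Z =  8 → I
  i=11: W-A = 22 → W
  i=12: T-I = 11 → L
  i=13: J-I =  1 → B
  i=14: G-S = 14 → O
  i=15: P-K =  5 → F
  i=16: U-M =  8 → I
  i=17: I-M = 22 → W
  i=18: F-U = 11 → L
  i=19: S-R =  1 → B
  i=20: A-M = 14 → O
  i=21: Q-L =  5 → F
  i=22: O-G =  8 → I
  i=23: V-Z = 22 → W
  i=24: M-B = 11 → L
  i=25: G-F =  1 → B
  i=26: Q-C = 14 → O
  i=27: V-Q =  5 → F
  i=28: X-P =  8 → I
  i=29: X-B = 22 → W
  i=30: C-R = 11 → L
  shifts repeat with period 6: LBOFIW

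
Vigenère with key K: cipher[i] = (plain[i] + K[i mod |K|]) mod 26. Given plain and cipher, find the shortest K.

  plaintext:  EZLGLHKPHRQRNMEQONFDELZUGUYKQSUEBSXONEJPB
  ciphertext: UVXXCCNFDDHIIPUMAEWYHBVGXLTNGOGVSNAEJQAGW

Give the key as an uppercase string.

  i= 0: U-E = 16 → Q
  i= 1: V-Z = 22 → W
  i= 2: X-L = 12 → M
  i= 3: X-G = 17 → R
  i= 4: C-L = 17 → R
  i= 5: C-H = 21 → V
  i= 6: N-K =  3 → D
  i= 7: F-P = 16 → Q
  i= 8: D-H = 22 → W
  i= 9: D-R = 12 → M
  i=10: H-Q = 17 → R
  i=11: I-R = 17 → R
  i=12: I-N = 21 → V
  i=13: P-M =  3 → D
  i=14: U-E = 16 → Q
  i=15: M-Q = 22 → W
  i=16: A-O = 12 → M
  i=17: E-N = 17 → R
  i=18: W-F = 17 → R
  i=19: Y-D = 21 → V
  i=20: H-E =  3 → D
  i=21: B-L = 16 → Q
  i=22: V-Z = 22 → W
  i=23: G-U = 12 → M
  i=24: X-G = 17 → R
  i=25: L-U = 17 → R
  i=26: T-Y = 21 → V
  i=27: N-K =  3 → D
  i=28: G-Q = 16 → Q
  i=29: O-S = 22 → W
  i=30: G-U = 12 → M
  i=31: V-E = 17 → R
  i=32: S-B = 17 → R
  i=33: N-S = 21 → V
  i=34: A-X =  3 → D
  i=35: E-O = 16 → Q
  i=36: J-N = 22 → W
  i=37: Q-E = 12 → M
  i=38: A-J = 17 → R
  i=39: G-P = 17 → R
  i=40: W-B = 21 → V
  shifts repeat with period 7: QWMRRVD

QWMRRVD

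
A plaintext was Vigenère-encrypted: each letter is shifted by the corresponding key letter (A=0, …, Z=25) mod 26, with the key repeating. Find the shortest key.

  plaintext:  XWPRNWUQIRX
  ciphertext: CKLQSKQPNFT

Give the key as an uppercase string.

FOWZ

  i= 0: C-X =  5 → F
  i= 1: K-W = 14 → O
  i= 2: L-P = 22 → W
  i= 3: Q-R = 25 → Z
  i= 4: S-N =  5 → F
  i= 5: K-W = 14 → O
  i= 6: Q-U = 22 → W
  i= 7: P-Q = 25 → Z
  i= 8: N-I =  5 → F
  i= 9: F-R = 14 → O
  i=10: T-X = 22 → W
  shifts repeat with period 4: FOWZ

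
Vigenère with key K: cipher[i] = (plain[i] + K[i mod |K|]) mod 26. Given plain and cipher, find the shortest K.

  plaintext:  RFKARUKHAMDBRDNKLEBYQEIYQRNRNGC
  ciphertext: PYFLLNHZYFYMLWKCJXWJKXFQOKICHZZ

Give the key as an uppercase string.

YTVLUTXS

  i= 0: P-R = 24 → Y
  i= 1: Y-F = 19 → T
  i= 2: F-K = 21 → V
  i= 3: L-A = 11 → L
  i= 4: L-R = 20 → U
  i= 5: N-U = 19 → T
  i= 6: H-K = 23 → X
  i= 7: Z-H = 18 → S
  i= 8: Y-A = 24 → Y
  i= 9: F-M = 19 → T
  i=10: Y-D = 21 → V
  i=11: M-B = 11 → L
  i=12: L-R = 20 → U
  i=13: W-D = 19 → T
  i=14: K-N = 23 → X
  i=15: C-K = 18 → S
  i=16: J-L = 24 → Y
  i=17: X-E = 19 → T
  i=18: W-B = 21 → V
  i=19: J-Y = 11 → L
  i=20: K-Q = 20 → U
  i=21: X-E = 19 → T
  i=22: F-I = 23 → X
  i=23: Q-Y = 18 → S
  i=24: O-Q = 24 → Y
  i=25: K-R = 19 → T
  i=26: I-N = 21 → V
  i=27: C-R = 11 → L
  i=28: H-N = 20 → U
  i=29: Z-G = 19 → T
  i=30: Z-C = 23 → X
  shifts repeat with period 8: YTVLUTXS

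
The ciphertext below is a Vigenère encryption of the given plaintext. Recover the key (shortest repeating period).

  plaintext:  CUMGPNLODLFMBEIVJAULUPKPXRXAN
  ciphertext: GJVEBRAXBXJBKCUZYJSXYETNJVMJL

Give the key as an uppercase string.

EPJYM

  i= 0: G-C =  4 → E
  i= 1: J-U = 15 → P
  i= 2: V-M =  9 → J
  i= 3: E-G = 24 → Y
  i= 4: B-P = 12 → M
  i= 5: R-N =  4 → E
  i= 6: A-L = 15 → P
  i= 7: X-O =  9 → J
  i= 8: B-D = 24 → Y
  i= 9: X-L = 12 → M
  i=10: J-F =  4 → E
  i=11: B-M = 15 → P
  i=12: K-B =  9 → J
  i=13: C-E = 24 → Y
  i=14: U-I = 12 → M
  i=15: Z-V =  4 → E
  i=16: Y-J = 15 → P
  i=17: J-A =  9 → J
  i=18: S-U = 24 → Y
  i=19: X-L = 12 → M
  i=20: Y-U =  4 → E
  i=21: E-P = 15 → P
  i=22: T-K =  9 → J
  i=23: N-P = 24 → Y
  i=24: J-X = 12 → M
  i=25: V-R =  4 → E
  i=26: M-X = 15 → P
  i=27: J-A =  9 → J
  i=28: L-N = 24 → Y
  shifts repeat with period 5: EPJYM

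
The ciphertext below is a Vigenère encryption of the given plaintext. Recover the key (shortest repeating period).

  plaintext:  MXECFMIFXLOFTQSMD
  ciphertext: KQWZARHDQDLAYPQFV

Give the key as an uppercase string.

  i= 0: K-M = 24 → Y
  i= 1: Q-X = 19 → T
  i= 2: W-E = 18 → S
  i= 3: Z-C = 23 → X
  i= 4: A-F = 21 → V
  i= 5: R-M =  5 → F
  i= 6: H-I = 25 → Z
  i= 7: D-F = 24 → Y
  i= 8: Q-X = 19 → T
  i= 9: D-L = 18 → S
  i=10: L-O = 23 → X
  i=11: A-F = 21 → V
  i=12: Y-T =  5 → F
  i=13: P-Q = 25 → Z
  i=14: Q-S = 24 → Y
  i=15: F-M = 19 → T
  i=16: V-D = 18 → S
  shifts repeat with period 7: YTSXVFZ

YTSXVFZ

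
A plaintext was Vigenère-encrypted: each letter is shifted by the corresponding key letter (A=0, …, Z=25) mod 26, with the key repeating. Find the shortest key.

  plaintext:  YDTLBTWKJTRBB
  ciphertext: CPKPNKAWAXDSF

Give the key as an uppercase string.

  i= 0: C-Y =  4 → E
  i= 1: P-D = 12 → M
  i= 2: K-T = 17 → R
  i= 3: P-L =  4 → E
  i= 4: N-B = 12 → M
  i= 5: K-T = 17 → R
  i= 6: A-W =  4 → E
  i= 7: W-K = 12 → M
  i= 8: A-J = 17 → R
  i= 9: X-T =  4 → E
  i=10: D-R = 12 → M
  i=11: S-B = 17 → R
  i=12: F-B =  4 → E
  shifts repeat with period 3: EMR

EMR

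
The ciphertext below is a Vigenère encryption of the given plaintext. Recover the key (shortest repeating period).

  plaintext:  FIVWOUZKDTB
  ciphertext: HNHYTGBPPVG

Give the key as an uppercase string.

CFM

  i= 0: H-F =  2 → C
  i= 1: N-I =  5 → F
  i= 2: H-V = 12 → M
  i= 3: Y-W =  2 → C
  i= 4: T-O =  5 → F
  i= 5: G-U = 12 → M
  i= 6: B-Z =  2 → C
  i= 7: P-K =  5 → F
  i= 8: P-D = 12 → M
  i= 9: V-T =  2 → C
  i=10: G-B =  5 → F
  shifts repeat with period 3: CFM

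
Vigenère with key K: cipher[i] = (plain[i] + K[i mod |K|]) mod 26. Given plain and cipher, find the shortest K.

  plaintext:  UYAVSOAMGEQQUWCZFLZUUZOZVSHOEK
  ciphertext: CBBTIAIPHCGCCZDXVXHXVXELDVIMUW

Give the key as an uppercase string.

IDBYQM

  i= 0: C-U =  8 → I
  i= 1: B-Y =  3 → D
  i= 2: B-A =  1 → B
  i= 3: T-V = 24 → Y
  i= 4: I-S = 16 → Q
  i= 5: A-O = 12 → M
  i= 6: I-A =  8 → I
  i= 7: P-M =  3 → D
  i= 8: H-G =  1 → B
  i= 9: C-E = 24 → Y
  i=10: G-Q = 16 → Q
  i=11: C-Q = 12 → M
  i=12: C-U =  8 → I
  i=13: Z-W =  3 → D
  i=14: D-C =  1 → B
  i=15: X-Z = 24 → Y
  i=16: V-F = 16 → Q
  i=17: X-L = 12 → M
  i=18: H-Z =  8 → I
  i=19: X-U =  3 → D
  i=20: V-U =  1 → B
  i=21: X-Z = 24 → Y
  i=22: E-O = 16 → Q
  i=23: L-Z = 12 → M
  i=24: D-V =  8 → I
  i=25: V-S =  3 → D
  i=26: I-H =  1 → B
  i=27: M-O = 24 → Y
  i=28: U-E = 16 → Q
  i=29: W-K = 12 → M
  shifts repeat with period 6: IDBYQM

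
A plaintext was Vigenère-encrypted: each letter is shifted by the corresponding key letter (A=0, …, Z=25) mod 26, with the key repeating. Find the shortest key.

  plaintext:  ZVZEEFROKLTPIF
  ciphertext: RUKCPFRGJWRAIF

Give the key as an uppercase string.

SZLYLAA

  i= 0: R-Z = 18 → S
  i= 1: U-V = 25 → Z
  i= 2: K-Z = 11 → L
  i= 3: C-E = 24 → Y
  i= 4: P-E = 11 → L
  i= 5: F-F =  0 → A
  i= 6: R-R =  0 → A
  i= 7: G-O = 18 → S
  i= 8: J-K = 25 → Z
  i= 9: W-L = 11 → L
  i=10: R-T = 24 → Y
  i=11: A-P = 11 → L
  i=12: I-I =  0 → A
  i=13: F-F =  0 → A
  shifts repeat with period 7: SZLYLAA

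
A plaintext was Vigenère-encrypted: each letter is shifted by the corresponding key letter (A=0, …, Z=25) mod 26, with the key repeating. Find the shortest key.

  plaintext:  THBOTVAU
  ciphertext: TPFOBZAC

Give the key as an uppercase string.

AIE

  i= 0: T-T =  0 → A
  i= 1: P-H =  8 → I
  i= 2: F-B =  4 → E
  i= 3: O-O =  0 → A
  i= 4: B-T =  8 → I
  i= 5: Z-V =  4 → E
  i= 6: A-A =  0 → A
  i= 7: C-U =  8 → I
  shifts repeat with period 3: AIE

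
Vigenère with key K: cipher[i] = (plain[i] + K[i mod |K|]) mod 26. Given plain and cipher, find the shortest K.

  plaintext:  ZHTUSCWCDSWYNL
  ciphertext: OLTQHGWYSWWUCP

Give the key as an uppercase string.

  i= 0: O-Z = 15 → P
  i= 1: L-H =  4 → E
  i= 2: T-T =  0 → A
  i= 3: Q-U = 22 → W
  i= 4: H-S = 15 → P
  i= 5: G-C =  4 → E
  i= 6: W-W =  0 → A
  i= 7: Y-C = 22 → W
  i= 8: S-D = 15 → P
  i= 9: W-S =  4 → E
  i=10: W-W =  0 → A
  i=11: U-Y = 22 → W
  i=12: C-N = 15 → P
  i=13: P-L =  4 → E
  shifts repeat with period 4: PEAW

PEAW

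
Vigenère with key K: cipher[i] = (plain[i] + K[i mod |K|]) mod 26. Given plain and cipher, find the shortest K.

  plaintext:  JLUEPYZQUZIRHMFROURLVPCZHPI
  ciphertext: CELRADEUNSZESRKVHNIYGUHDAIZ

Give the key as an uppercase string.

  i= 0: C-J = 19 → T
  i= 1: E-L = 19 → T
  i= 2: L-U = 17 → R
  i= 3: R-E = 13 → N
  i= 4: A-P = 11 → L
  i= 5: D-Y =  5 → F
  i= 6: E-Z =  5 → F
  i= 7: U-Q =  4 → E
  i= 8: N-U = 19 → T
  i= 9: S-Z = 19 → T
  i=10: Z-I = 17 → R
  i=11: E-R = 13 → N
  i=12: S-H = 11 → L
  i=13: R-M =  5 → F
  i=14: K-F =  5 → F
  i=15: V-R =  4 → E
  i=16: H-O = 19 → T
  i=17: N-U = 19 → T
  i=18: I-R = 17 → R
  i=19: Y-L = 13 → N
  i=20: G-V = 11 → L
  i=21: U-P =  5 → F
  i=22: H-C =  5 → F
  i=23: D-Z =  4 → E
  i=24: A-H = 19 → T
  i=25: I-P = 19 → T
  i=26: Z-I = 17 → R
  shifts repeat with period 8: TTRNLFFE

TTRNLFFE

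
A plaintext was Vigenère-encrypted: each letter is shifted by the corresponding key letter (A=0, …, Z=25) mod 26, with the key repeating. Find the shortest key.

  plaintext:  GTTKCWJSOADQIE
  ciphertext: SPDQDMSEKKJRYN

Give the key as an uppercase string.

  i= 0: S-G = 12 → M
  i= 1: P-T = 22 → W
  i= 2: D-T = 10 → K
  i= 3: Q-K =  6 → G
  i= 4: D-C =  1 → B
  i= 5: M-W = 16 → Q
  i= 6: S-J =  9 → J
  i= 7: E-S = 12 → M
  i= 8: K-O = 22 → W
  i= 9: K-A = 10 → K
  i=10: J-D =  6 → G
  i=11: R-Q =  1 → B
  i=12: Y-I = 16 → Q
  i=13: N-E =  9 → J
  shifts repeat with period 7: MWKGBQJ

MWKGBQJ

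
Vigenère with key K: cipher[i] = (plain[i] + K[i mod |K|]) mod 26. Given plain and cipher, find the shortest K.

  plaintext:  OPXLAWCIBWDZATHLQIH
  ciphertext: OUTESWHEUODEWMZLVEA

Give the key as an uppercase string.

  i= 0: O-O =  0 → A
  i= 1: U-P =  5 → F
  i= 2: T-X = 22 → W
  i= 3: E-L = 19 → T
  i= 4: S-A = 18 → S
  i= 5: W-W =  0 → A
  i= 6: H-C =  5 → F
  i= 7: E-I = 22 → W
  i= 8: U-B = 19 → T
  i= 9: O-W = 18 → S
  i=10: D-D =  0 → A
  i=11: E-Z =  5 → F
  i=12: W-A = 22 → W
  i=13: M-T = 19 → T
  i=14: Z-H = 18 → S
  i=15: L-L =  0 → A
  i=16: V-Q =  5 → F
  i=17: E-I = 22 → W
  i=18: A-H = 19 → T
  shifts repeat with period 5: AFWTS

AFWTS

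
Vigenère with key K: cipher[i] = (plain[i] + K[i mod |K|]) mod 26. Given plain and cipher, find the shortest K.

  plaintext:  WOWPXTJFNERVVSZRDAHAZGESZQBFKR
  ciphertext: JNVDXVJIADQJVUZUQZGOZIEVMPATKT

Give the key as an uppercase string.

NZZOACAD

  i= 0: J-W = 13 → N
  i= 1: N-O = 25 → Z
  i= 2: V-W = 25 → Z
  i= 3: D-P = 14 → O
  i= 4: X-X =  0 → A
  i= 5: V-T =  2 → C
  i= 6: J-J =  0 → A
  i= 7: I-F =  3 → D
  i= 8: A-N = 13 → N
  i= 9: D-E = 25 → Z
  i=10: Q-R = 25 → Z
  i=11: J-V = 14 → O
  i=12: V-V =  0 → A
  i=13: U-S =  2 → C
  i=14: Z-Z =  0 → A
  i=15: U-R =  3 → D
  i=16: Q-D = 13 → N
  i=17: Z-A = 25 → Z
  i=18: G-H = 25 → Z
  i=19: O-A = 14 → O
  i=20: Z-Z =  0 → A
  i=21: I-G =  2 → C
  i=22: E-E =  0 → A
  i=23: V-S =  3 → D
  i=24: M-Z = 13 → N
  i=25: P-Q = 25 → Z
  i=26: A-B = 25 → Z
  i=27: T-F = 14 → O
  i=28: K-K =  0 → A
  i=29: T-R =  2 → C
  shifts repeat with period 8: NZZOACAD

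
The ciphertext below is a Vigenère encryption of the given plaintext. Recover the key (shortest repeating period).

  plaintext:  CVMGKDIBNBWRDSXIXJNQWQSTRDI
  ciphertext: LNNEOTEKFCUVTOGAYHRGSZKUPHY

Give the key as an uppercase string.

  i= 0: L-C =  9 → J
  i= 1: N-V = 18 → S
  i= 2: N-M =  1 → B
  i= 3: E-G = 24 → Y
  i= 4: O-K =  4 → E
  i= 5: T-D = 16 → Q
  i= 6: E-I = 22 → W
  i= 7: K-B =  9 → J
  i= 8: F-N = 18 → S
  i= 9: C-B =  1 → B
  i=10: U-W = 24 → Y
  i=11: V-R =  4 → E
  i=12: T-D = 16 → Q
  i=13: O-S = 22 → W
  i=14: G-X =  9 → J
  i=15: A-I = 18 → S
  i=16: Y-X =  1 → B
  i=17: H-J = 24 → Y
  i=18: R-N =  4 → E
  i=19: G-Q = 16 → Q
  i=20: S-W = 22 → W
  i=21: Z-Q =  9 → J
  i=22: K-S = 18 → S
  i=23: U-T =  1 → B
  i=24: P-R = 24 → Y
  i=25: H-D =  4 → E
  i=26: Y-I = 16 → Q
  shifts repeat with period 7: JSBYEQW

JSBYEQW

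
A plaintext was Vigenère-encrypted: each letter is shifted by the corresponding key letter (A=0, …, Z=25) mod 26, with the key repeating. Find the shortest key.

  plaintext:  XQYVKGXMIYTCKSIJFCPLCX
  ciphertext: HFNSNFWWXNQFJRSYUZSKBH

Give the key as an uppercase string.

KPPXDZZ

  i= 0: H-X = 10 → K
  i= 1: F-Q = 15 → P
  i= 2: N-Y = 15 → P
  i= 3: S-V = 23 → X
  i= 4: N-K =  3 → D
  i= 5: F-G = 25 → Z
  i= 6: W-X = 25 → Z
  i= 7: W-M = 10 → K
  i= 8: X-I = 15 → P
  i= 9: N-Y = 15 → P
  i=10: Q-T = 23 → X
  i=11: F-C =  3 → D
  i=12: J-K = 25 → Z
  i=13: R-S = 25 → Z
  i=14: S-I = 10 → K
  i=15: Y-J = 15 → P
  i=16: U-F = 15 → P
  i=17: Z-C = 23 → X
  i=18: S-P =  3 → D
  i=19: K-L = 25 → Z
  i=20: B-C = 25 → Z
  i=21: H-X = 10 → K
  shifts repeat with period 7: KPPXDZZ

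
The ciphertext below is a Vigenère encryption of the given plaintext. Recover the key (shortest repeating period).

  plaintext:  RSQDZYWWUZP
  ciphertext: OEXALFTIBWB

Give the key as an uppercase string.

  i= 0: O-R = 23 → X
  i= 1: E-S = 12 → M
  i= 2: X-Q =  7 → H
  i= 3: A-D = 23 → X
  i= 4: L-Z = 12 → M
  i= 5: F-Y =  7 → H
  i= 6: T-W = 23 → X
  i= 7: I-W = 12 → M
  i= 8: B-U =  7 → H
  i= 9: W-Z = 23 → X
  i=10: B-P = 12 → M
  shifts repeat with period 3: XMH

XMH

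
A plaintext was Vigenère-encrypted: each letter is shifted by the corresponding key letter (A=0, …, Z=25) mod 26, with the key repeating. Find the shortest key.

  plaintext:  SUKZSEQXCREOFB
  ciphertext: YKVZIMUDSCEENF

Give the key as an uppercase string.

  i= 0: Y-S =  6 → G
  i= 1: K-U = 16 → Q
  i= 2: V-K = 11 → L
  i= 3: Z-Z =  0 → A
  i= 4: I-S = 16 → Q
  i= 5: M-E =  8 → I
  i= 6: U-Q =  4 → E
  i= 7: D-X =  6 → G
  i= 8: S-C = 16 → Q
  i= 9: C-R = 11 → L
  i=10: E-E =  0 → A
  i=11: E-O = 16 → Q
  i=12: N-F =  8 → I
  i=13: F-B =  4 → E
  shifts repeat with period 7: GQLAQIE

GQLAQIE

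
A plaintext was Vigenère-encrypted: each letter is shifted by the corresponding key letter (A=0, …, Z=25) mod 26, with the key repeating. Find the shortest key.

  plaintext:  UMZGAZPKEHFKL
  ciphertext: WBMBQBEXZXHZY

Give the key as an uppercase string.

  i= 0: W-U =  2 → C
  i= 1: B-M = 15 → P
  i= 2: M-Z = 13 → N
  i= 3: B-G = 21 → V
  i= 4: Q-A = 16 → Q
  i= 5: B-Z =  2 → C
  i= 6: E-P = 15 → P
  i= 7: X-K = 13 → N
  i= 8: Z-E = 21 → V
  i= 9: X-H = 16 → Q
  i=10: H-F =  2 → C
  i=11: Z-K = 15 → P
  i=12: Y-L = 13 → N
  shifts repeat with period 5: CPNVQ

CPNVQ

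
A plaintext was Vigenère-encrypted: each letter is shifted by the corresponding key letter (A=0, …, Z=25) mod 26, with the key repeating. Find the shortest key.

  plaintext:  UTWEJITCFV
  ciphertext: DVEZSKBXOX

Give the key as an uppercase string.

  i= 0: D-U =  9 → J
  i= 1: V-T =  2 → C
  i= 2: E-W =  8 → I
  i= 3: Z-E = 21 → V
  i= 4: S-J =  9 → J
  i= 5: K-I =  2 → C
  i= 6: B-T =  8 → I
  i= 7: X-C = 21 → V
  i= 8: O-F =  9 → J
  i= 9: X-V =  2 → C
  shifts repeat with period 4: JCIV

JCIV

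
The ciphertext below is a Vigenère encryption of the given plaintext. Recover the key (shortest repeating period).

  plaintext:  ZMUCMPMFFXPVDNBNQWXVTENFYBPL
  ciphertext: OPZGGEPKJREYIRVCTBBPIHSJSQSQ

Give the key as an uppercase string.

PDFEU

  i= 0: O-Z = 15 → P
  i= 1: P-M =  3 → D
  i= 2: Z-U =  5 → F
  i= 3: G-C =  4 → E
  i= 4: G-M = 20 → U
  i= 5: E-P = 15 → P
  i= 6: P-M =  3 → D
  i= 7: K-F =  5 → F
  i= 8: J-F =  4 → E
  i= 9: R-X = 20 → U
  i=10: E-P = 15 → P
  i=11: Y-V =  3 → D
  i=12: I-D =  5 → F
  i=13: R-N =  4 → E
  i=14: V-B = 20 → U
  i=15: C-N = 15 → P
  i=16: T-Q =  3 → D
  i=17: B-W =  5 → F
  i=18: B-X =  4 → E
  i=19: P-V = 20 → U
  i=20: I-T = 15 → P
  i=21: H-E =  3 → D
  i=22: S-N =  5 → F
  i=23: J-F =  4 → E
  i=24: S-Y = 20 → U
  i=25: Q-B = 15 → P
  i=26: S-P =  3 → D
  i=27: Q-L =  5 → F
  shifts repeat with period 5: PDFEU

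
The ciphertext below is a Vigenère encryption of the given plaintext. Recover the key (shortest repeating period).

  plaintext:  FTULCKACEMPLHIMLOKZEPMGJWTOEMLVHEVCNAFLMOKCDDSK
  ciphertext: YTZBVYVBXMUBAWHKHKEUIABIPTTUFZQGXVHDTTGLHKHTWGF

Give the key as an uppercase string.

  i= 0: Y-F = 19 → T
  i= 1: T-T =  0 → A
  i= 2: Z-U =  5 → F
  i= 3: B-L = 16 → Q
  i= 4: V-C = 19 → T
  i= 5: Y-K = 14 → O
  i= 6: V-A = 21 → V
  i= 7: B-C = 25 → Z
  i= 8: X-E = 19 → T
  i= 9: M-M =  0 → A
  i=10: U-P =  5 → F
  i=11: B-L = 16 → Q
  i=12: A-H = 19 → T
  i=13: W-I = 14 → O
  i=14: H-M = 21 → V
  i=15: K-L = 25 → Z
  i=16: H-O = 19 → T
  i=17: K-K =  0 → A
  i=18: E-Z =  5 → F
  i=19: U-E = 16 → Q
  i=20: I-P = 19 → T
  i=21: A-M = 14 → O
  i=22: B-G = 21 → V
  i=23: I-J = 25 → Z
  i=24: P-W = 19 → T
  i=25: T-T =  0 → A
  i=26: T-O =  5 → F
  i=27: U-E = 16 → Q
  i=28: F-M = 19 → T
  i=29: Z-L = 14 → O
  i=30: Q-V = 21 → V
  i=31: G-H = 25 → Z
  i=32: X-E = 19 → T
  i=33: V-V =  0 → A
  i=34: H-C =  5 → F
  i=35: D-N = 16 → Q
  i=36: T-A = 19 → T
  i=37: T-F = 14 → O
  i=38: G-L = 21 → V
  i=39: L-M = 25 → Z
  i=40: H-O = 19 → T
  i=41: K-K =  0 → A
  i=42: H-C =  5 → F
  i=43: T-D = 16 → Q
  i=44: W-D = 19 → T
  i=45: G-S = 14 → O
  i=46: F-K = 21 → V
  shifts repeat with period 8: TAFQTOVZ

TAFQTOVZ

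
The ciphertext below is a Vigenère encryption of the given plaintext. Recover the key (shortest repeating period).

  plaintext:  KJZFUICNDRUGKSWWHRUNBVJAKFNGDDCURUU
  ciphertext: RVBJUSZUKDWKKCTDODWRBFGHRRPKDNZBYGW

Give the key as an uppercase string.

  i= 0: R-K =  7 → H
  i= 1: V-J = 12 → M
  i= 2: B-Z =  2 → C
  i= 3: J-F =  4 → E
  i= 4: U-U =  0 → A
  i= 5: S-I = 10 → K
  i= 6: Z-C = 23 → X
  i= 7: U-N =  7 → H
  i= 8: K-D =  7 → H
  i= 9: D-R = 12 → M
  i=10: W-U =  2 → C
  i=11: K-G =  4 → E
  i=12: K-K =  0 → A
  i=13: C-S = 10 → K
  i=14: T-W = 23 → X
  i=15: D-W =  7 → H
  i=16: O-H =  7 → H
  i=17: D-R = 12 → M
  i=18: W-U =  2 → C
  i=19: R-N =  4 → E
  i=20: B-B =  0 → A
  i=21: F-V = 10 → K
  i=22: G-J = 23 → X
  i=23: H-A =  7 → H
  i=24: R-K =  7 → H
  i=25: R-F = 12 → M
  i=26: P-N =  2 → C
  i=27: K-G =  4 → E
  i=28: D-D =  0 → A
  i=29: N-D = 10 → K
  i=30: Z-C = 23 → X
  i=31: B-U =  7 → H
  i=32: Y-R =  7 → H
  i=33: G-U = 12 → M
  i=34: W-U =  2 → C
  shifts repeat with period 8: HMCEAKXH

HMCEAKXH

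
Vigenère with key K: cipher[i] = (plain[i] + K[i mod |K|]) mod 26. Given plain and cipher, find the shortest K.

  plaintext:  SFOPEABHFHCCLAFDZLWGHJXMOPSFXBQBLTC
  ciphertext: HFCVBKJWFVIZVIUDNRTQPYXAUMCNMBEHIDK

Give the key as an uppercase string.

PAOGXKI

  i= 0: H-S = 15 → P
  i= 1: F-F =  0 → A
  i= 2: C-O = 14 → O
  i= 3: V-P =  6 → G
  i= 4: B-E = 23 → X
  i= 5: K-A = 10 → K
  i= 6: J-B =  8 → I
  i= 7: W-H = 15 → P
  i= 8: F-F =  0 → A
  i= 9: V-H = 14 → O
  i=10: I-C =  6 → G
  i=11: Z-C = 23 → X
  i=12: V-L = 10 → K
  i=13: I-A =  8 → I
  i=14: U-F = 15 → P
  i=15: D-D =  0 → A
  i=16: N-Z = 14 → O
  i=17: R-L =  6 → G
  i=18: T-W = 23 → X
  i=19: Q-G = 10 → K
  i=20: P-H =  8 → I
  i=21: Y-J = 15 → P
  i=22: X-X =  0 → A
  i=23: A-M = 14 → O
  i=24: U-O =  6 → G
  i=25: M-P = 23 → X
  i=26: C-S = 10 → K
  i=27: N-F =  8 → I
  i=28: M-X = 15 → P
  i=29: B-B =  0 → A
  i=30: E-Q = 14 → O
  i=31: H-B =  6 → G
  i=32: I-L = 23 → X
  i=33: D-T = 10 → K
  i=34: K-C =  8 → I
  shifts repeat with period 7: PAOGXKI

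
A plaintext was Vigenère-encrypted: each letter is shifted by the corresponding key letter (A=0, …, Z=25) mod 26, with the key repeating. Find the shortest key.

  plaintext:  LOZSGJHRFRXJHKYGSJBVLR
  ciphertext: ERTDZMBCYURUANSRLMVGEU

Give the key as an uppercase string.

TDUL

  i= 0: E-L = 19 → T
  i= 1: R-O =  3 → D
  i= 2: T-Z = 20 → U
  i= 3: D-S = 11 → L
  i= 4: Z-G = 19 → T
  i= 5: M-J =  3 → D
  i= 6: B-H = 20 → U
  i= 7: C-R = 11 → L
  i= 8: Y-F = 19 → T
  i= 9: U-R =  3 → D
  i=10: R-X = 20 → U
  i=11: U-J = 11 → L
  i=12: A-H = 19 → T
  i=13: N-K =  3 → D
  i=14: S-Y = 20 → U
  i=15: R-G = 11 → L
  i=16: L-S = 19 → T
  i=17: M-J =  3 → D
  i=18: V-B = 20 → U
  i=19: G-V = 11 → L
  i=20: E-L = 19 → T
  i=21: U-R =  3 → D
  shifts repeat with period 4: TDUL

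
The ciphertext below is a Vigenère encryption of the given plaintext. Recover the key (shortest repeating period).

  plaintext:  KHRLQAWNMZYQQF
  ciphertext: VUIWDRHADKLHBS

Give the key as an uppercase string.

LNR

  i= 0: V-K = 11 → L
  i= 1: U-H = 13 → N
  i= 2: I-R = 17 → R
  i= 3: W-L = 11 → L
  i= 4: D-Q = 13 → N
  i= 5: R-A = 17 → R
  i= 6: H-W = 11 → L
  i= 7: A-N = 13 → N
  i= 8: D-M = 17 → R
  i= 9: K-Z = 11 → L
  i=10: L-Y = 13 → N
  i=11: H-Q = 17 → R
  i=12: B-Q = 11 → L
  i=13: S-F = 13 → N
  shifts repeat with period 3: LNR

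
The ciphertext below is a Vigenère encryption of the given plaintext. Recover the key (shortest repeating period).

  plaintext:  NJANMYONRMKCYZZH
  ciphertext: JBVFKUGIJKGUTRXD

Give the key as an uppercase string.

WSVSY

  i= 0: J-N = 22 → W
  i= 1: B-J = 18 → S
  i= 2: V-A = 21 → V
  i= 3: F-N = 18 → S
  i= 4: K-M = 24 → Y
  i= 5: U-Y = 22 → W
  i= 6: G-O = 18 → S
  i= 7: I-N = 21 → V
  i= 8: J-R = 18 → S
  i= 9: K-M = 24 → Y
  i=10: G-K = 22 → W
  i=11: U-C = 18 → S
  i=12: T-Y = 21 → V
  i=13: R-Z = 18 → S
  i=14: X-Z = 24 → Y
  i=15: D-H = 22 → W
  shifts repeat with period 5: WSVSY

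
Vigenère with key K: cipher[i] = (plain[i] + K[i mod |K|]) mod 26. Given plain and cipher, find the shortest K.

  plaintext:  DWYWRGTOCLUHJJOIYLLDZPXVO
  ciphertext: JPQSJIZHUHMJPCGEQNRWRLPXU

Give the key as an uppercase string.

  i= 0: J-D =  6 → G
  i= 1: P-W = 19 → T
  i= 2: Q-Y = 18 → S
  i= 3: S-W = 22 → W
  i= 4: J-R = 18 → S
  i= 5: I-G =  2 → C
  i= 6: Z-T =  6 → G
  i= 7: H-O = 19 → T
  i= 8: U-C = 18 → S
  i= 9: H-L = 22 → W
  i=10: M-U = 18 → S
  i=11: J-H =  2 → C
  i=12: P-J =  6 → G
  i=13: C-J = 19 → T
  i=14: G-O = 18 → S
  i=15: E-I = 22 → W
  i=16: Q-Y = 18 → S
  i=17: N-L =  2 → C
  i=18: R-L =  6 → G
  i=19: W-D = 19 → T
  i=20: R-Z = 18 → S
  i=21: L-P = 22 → W
  i=22: P-X = 18 → S
  i=23: X-V =  2 → C
  i=24: U-O =  6 → G
  shifts repeat with period 6: GTSWSC

GTSWSC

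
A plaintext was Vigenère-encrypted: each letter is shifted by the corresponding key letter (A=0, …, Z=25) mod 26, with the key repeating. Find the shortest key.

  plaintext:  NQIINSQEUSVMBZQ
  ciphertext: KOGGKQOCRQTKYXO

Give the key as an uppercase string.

  i= 0: K-N = 23 → X
  i= 1: O-Q = 24 → Y
  i= 2: G-I = 24 → Y
  i= 3: G-I = 24 → Y
  i= 4: K-N = 23 → X
  i= 5: Q-S = 24 → Y
  i= 6: O-Q = 24 → Y
  i= 7: C-E = 24 → Y
  i= 8: R-U = 23 → X
  i= 9: Q-S = 24 → Y
  i=10: T-V = 24 → Y
  i=11: K-M = 24 → Y
  i=12: Y-B = 23 → X
  i=13: X-Z = 24 → Y
  i=14: O-Q = 24 → Y
  shifts repeat with period 4: XYYY

XYYY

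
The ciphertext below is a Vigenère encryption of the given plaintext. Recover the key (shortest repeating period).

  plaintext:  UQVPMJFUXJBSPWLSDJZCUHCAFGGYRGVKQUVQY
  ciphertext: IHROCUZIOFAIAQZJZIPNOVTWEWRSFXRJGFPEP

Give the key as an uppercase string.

ORWZQLU

  i= 0: I-U = 14 → O
  i= 1: H-Q = 17 → R
  i= 2: R-V = 22 → W
  i= 3: O-P = 25 → Z
  i= 4: C-M = 16 → Q
  i= 5: U-J = 11 → L
  i= 6: Z-F = 20 → U
  i= 7: I-U = 14 → O
  i= 8: O-X = 17 → R
  i= 9: F-J = 22 → W
  i=10: A-B = 25 → Z
  i=11: I-S = 16 → Q
  i=12: A-P = 11 → L
  i=13: Q-W = 20 → U
  i=14: Z-L = 14 → O
  i=15: J-S = 17 → R
  i=16: Z-D = 22 → W
  i=17: I-J = 25 → Z
  i=18: P-Z = 16 → Q
  i=19: N-C = 11 → L
  i=20: O-U = 20 → U
  i=21: V-H = 14 → O
  i=22: T-C = 17 → R
  i=23: W-A = 22 → W
  i=24: E-F = 25 → Z
  i=25: W-G = 16 → Q
  i=26: R-G = 11 → L
  i=27: S-Y = 20 → U
  i=28: F-R = 14 → O
  i=29: X-G = 17 → R
  i=30: R-V = 22 → W
  i=31: J-K = 25 → Z
  i=32: G-Q = 16 → Q
  i=33: F-U = 11 → L
  i=34: P-V = 20 → U
  i=35: E-Q = 14 → O
  i=36: P-Y = 17 → R
  shifts repeat with period 7: ORWZQLU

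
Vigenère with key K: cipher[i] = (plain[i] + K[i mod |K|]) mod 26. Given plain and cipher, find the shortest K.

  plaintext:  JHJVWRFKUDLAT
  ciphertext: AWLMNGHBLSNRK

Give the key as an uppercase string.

  i= 0: A-J = 17 → R
  i= 1: W-H = 15 → P
  i= 2: L-J =  2 → C
  i= 3: M-V = 17 → R
  i= 4: N-W = 17 → R
  i= 5: G-R = 15 → P
  i= 6: H-F =  2 → C
  i= 7: B-K = 17 → R
  i= 8: L-U = 17 → R
  i= 9: S-D = 15 → P
  i=10: N-L =  2 → C
  i=11: R-A = 17 → R
  i=12: K-T = 17 → R
  shifts repeat with period 4: RPCR

RPCR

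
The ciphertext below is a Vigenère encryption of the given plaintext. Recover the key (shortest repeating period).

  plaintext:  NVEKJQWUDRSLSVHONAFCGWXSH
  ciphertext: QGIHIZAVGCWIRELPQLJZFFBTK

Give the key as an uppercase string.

DLEXZJEB

  i= 0: Q-N =  3 → D
  i= 1: G-V = 11 → L
  i= 2: I-E =  4 → E
  i= 3: H-K = 23 → X
  i= 4: I-J = 25 → Z
  i= 5: Z-Q =  9 → J
  i= 6: A-W =  4 → E
  i= 7: V-U =  1 → B
  i= 8: G-D =  3 → D
  i= 9: C-R = 11 → L
  i=10: W-S =  4 → E
  i=11: I-L = 23 → X
  i=12: R-S = 25 → Z
  i=13: E-V =  9 → J
  i=14: L-H =  4 → E
  i=15: P-O =  1 → B
  i=16: Q-N =  3 → D
  i=17: L-A = 11 → L
  i=18: J-F =  4 → E
  i=19: Z-C = 23 → X
  i=20: F-G = 25 → Z
  i=21: F-W =  9 → J
  i=22: B-X =  4 → E
  i=23: T-S =  1 → B
  i=24: K-H =  3 → D
  shifts repeat with period 8: DLEXZJEB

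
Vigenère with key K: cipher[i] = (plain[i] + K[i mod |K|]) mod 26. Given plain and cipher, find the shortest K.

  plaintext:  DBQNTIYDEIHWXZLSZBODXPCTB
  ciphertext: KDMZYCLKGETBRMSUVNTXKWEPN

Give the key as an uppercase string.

HCWMFUN

  i= 0: K-D =  7 → H
  i= 1: D-B =  2 → C
  i= 2: M-Q = 22 → W
  i= 3: Z-N = 12 → M
  i= 4: Y-T =  5 → F
  i= 5: C-I = 20 → U
  i= 6: L-Y = 13 → N
  i= 7: K-D =  7 → H
  i= 8: G-E =  2 → C
  i= 9: E-I = 22 → W
  i=10: T-H = 12 → M
  i=11: B-W =  5 → F
  i=12: R-X = 20 → U
  i=13: M-Z = 13 → N
  i=14: S-L =  7 → H
  i=15: U-S =  2 → C
  i=16: V-Z = 22 → W
  i=17: N-B = 12 → M
  i=18: T-O =  5 → F
  i=19: X-D = 20 → U
  i=20: K-X = 13 → N
  i=21: W-P =  7 → H
  i=22: E-C =  2 → C
  i=23: P-T = 22 → W
  i=24: N-B = 12 → M
  shifts repeat with period 7: HCWMFUN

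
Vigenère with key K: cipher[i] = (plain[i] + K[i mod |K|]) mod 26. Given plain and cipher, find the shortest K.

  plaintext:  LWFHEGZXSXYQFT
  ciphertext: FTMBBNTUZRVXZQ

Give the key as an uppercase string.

UXH

  i= 0: F-L = 20 → U
  i= 1: T-W = 23 → X
  i= 2: M-F =  7 → H
  i= 3: B-H = 20 → U
  i= 4: B-E = 23 → X
  i= 5: N-G =  7 → H
  i= 6: T-Z = 20 → U
  i= 7: U-X = 23 → X
  i= 8: Z-S =  7 → H
  i= 9: R-X = 20 → U
  i=10: V-Y = 23 → X
  i=11: X-Q =  7 → H
  i=12: Z-F = 20 → U
  i=13: Q-T = 23 → X
  shifts repeat with period 3: UXH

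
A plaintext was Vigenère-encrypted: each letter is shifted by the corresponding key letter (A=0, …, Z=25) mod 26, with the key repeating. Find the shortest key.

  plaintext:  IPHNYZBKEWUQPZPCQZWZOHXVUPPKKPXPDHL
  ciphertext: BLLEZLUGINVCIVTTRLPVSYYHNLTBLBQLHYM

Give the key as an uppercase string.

  i= 0: B-I = 19 → T
  i= 1: L-P = 22 → W
  i= 2: L-H =  4 → E
  i= 3: E-N = 17 → R
  i= 4: Z-Y =  1 → B
  i= 5: L-Z = 12 → M
  i= 6: U-B = 19 → T
  i= 7: G-K = 22 → W
  i= 8: I-E =  4 → E
  i= 9: N-W = 17 → R
  i=10: V-U =  1 → B
  i=11: C-Q = 12 → M
  i=12: I-P = 19 → T
  i=13: V-Z = 22 → W
  i=14: T-P =  4 → E
  i=15: T-C = 17 → R
  i=16: R-Q =  1 → B
  i=17: L-Z = 12 → M
  i=18: P-W = 19 → T
  i=19: V-Z = 22 → W
  i=20: S-O =  4 → E
  i=21: Y-H = 17 → R
  i=22: Y-X =  1 → B
  i=23: H-V = 12 → M
  i=24: N-U = 19 → T
  i=25: L-P = 22 → W
  i=26: T-P =  4 → E
  i=27: B-K = 17 → R
  i=28: L-K =  1 → B
  i=29: B-P = 12 → M
  i=30: Q-X = 19 → T
  i=31: L-P = 22 → W
  i=32: H-D =  4 → E
  i=33: Y-H = 17 → R
  i=34: M-L =  1 → B
  shifts repeat with period 6: TWERBM

TWERBM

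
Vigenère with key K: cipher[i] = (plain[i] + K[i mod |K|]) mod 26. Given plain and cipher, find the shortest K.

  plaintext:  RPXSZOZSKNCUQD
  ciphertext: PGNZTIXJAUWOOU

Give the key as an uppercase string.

  i= 0: P-R = 24 → Y
  i= 1: G-P = 17 → R
  i= 2: N-X = 16 → Q
  i= 3: Z-S =  7 → H
  i= 4: T-Z = 20 → U
  i= 5: I-O = 20 → U
  i= 6: X-Z = 24 → Y
  i= 7: J-S = 17 → R
  i= 8: A-K = 16 → Q
  i= 9: U-N =  7 → H
  i=10: W-C = 20 → U
  i=11: O-U = 20 → U
  i=12: O-Q = 24 → Y
  i=13: U-D = 17 → R
  shifts repeat with period 6: YRQHUU

YRQHUU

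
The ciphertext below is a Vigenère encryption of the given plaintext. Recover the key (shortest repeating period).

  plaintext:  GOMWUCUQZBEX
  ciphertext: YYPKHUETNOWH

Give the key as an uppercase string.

SKDON

  i= 0: Y-G = 18 → S
  i= 1: Y-O = 10 → K
  i= 2: P-M =  3 → D
  i= 3: K-W = 14 → O
  i= 4: H-U = 13 → N
  i= 5: U-C = 18 → S
  i= 6: E-U = 10 → K
  i= 7: T-Q =  3 → D
  i= 8: N-Z = 14 → O
  i= 9: O-B = 13 → N
  i=10: W-E = 18 → S
  i=11: H-X = 10 → K
  shifts repeat with period 5: SKDON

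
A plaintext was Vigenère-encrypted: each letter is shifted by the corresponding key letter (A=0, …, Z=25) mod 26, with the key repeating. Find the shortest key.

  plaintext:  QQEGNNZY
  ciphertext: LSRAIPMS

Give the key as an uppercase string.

  i= 0: L-Q = 21 → V
  i= 1: S-Q =  2 → C
  i= 2: R-E = 13 → N
  i= 3: A-G = 20 → U
  i= 4: I-N = 21 → V
  i= 5: P-N =  2 → C
  i= 6: M-Z = 13 → N
  i= 7: S-Y = 20 → U
  shifts repeat with period 4: VCNU

VCNU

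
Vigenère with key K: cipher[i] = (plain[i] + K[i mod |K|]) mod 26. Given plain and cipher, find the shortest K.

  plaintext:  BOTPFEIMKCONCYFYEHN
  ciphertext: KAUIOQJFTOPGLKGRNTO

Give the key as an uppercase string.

JMBT

  i= 0: K-B =  9 → J
  i= 1: A-O = 12 → M
  i= 2: U-T =  1 → B
  i= 3: I-P = 19 → T
  i= 4: O-F =  9 → J
  i= 5: Q-E = 12 → M
  i= 6: J-I =  1 → B
  i= 7: F-M = 19 → T
  i= 8: T-K =  9 → J
  i= 9: O-C = 12 → M
  i=10: P-O =  1 → B
  i=11: G-N = 19 → T
  i=12: L-C =  9 → J
  i=13: K-Y = 12 → M
  i=14: G-F =  1 → B
  i=15: R-Y = 19 → T
  i=16: N-E =  9 → J
  i=17: T-H = 12 → M
  i=18: O-N =  1 → B
  shifts repeat with period 4: JMBT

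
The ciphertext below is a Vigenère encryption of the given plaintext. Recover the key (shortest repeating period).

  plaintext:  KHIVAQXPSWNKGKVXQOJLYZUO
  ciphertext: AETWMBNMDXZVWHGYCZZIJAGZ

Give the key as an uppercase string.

  i= 0: A-K = 16 → Q
  i= 1: E-H = 23 → X
  i= 2: T-I = 11 → L
  i= 3: W-V =  1 → B
  i= 4: M-A = 12 → M
  i= 5: B-Q = 11 → L
  i= 6: N-X = 16 → Q
  i= 7: M-P = 23 → X
  i= 8: D-S = 11 → L
  i= 9: X-W =  1 → B
  i=10: Z-N = 12 → M
  i=11: V-K = 11 → L
  i=12: W-G = 16 → Q
  i=13: H-K = 23 → X
  i=14: G-V = 11 → L
  i=15: Y-X =  1 → B
  i=16: C-Q = 12 → M
  i=17: Z-O = 11 → L
  i=18: Z-J = 16 → Q
  i=19: I-L = 23 → X
  i=20: J-Y = 11 → L
  i=21: A-Z =  1 → B
  i=22: G-U = 12 → M
  i=23: Z-O = 11 → L
  shifts repeat with period 6: QXLBML

QXLBML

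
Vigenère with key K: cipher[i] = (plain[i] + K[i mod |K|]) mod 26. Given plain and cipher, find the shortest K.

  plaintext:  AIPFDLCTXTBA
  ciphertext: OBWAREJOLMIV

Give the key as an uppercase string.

OTHV

  i= 0: O-A = 14 → O
  i= 1: B-I = 19 → T
  i= 2: W-P =  7 → H
  i= 3: A-F = 21 → V
  i= 4: R-D = 14 → O
  i= 5: E-L = 19 → T
  i= 6: J-C =  7 → H
  i= 7: O-T = 21 → V
  i= 8: L-X = 14 → O
  i= 9: M-T = 19 → T
  i=10: I-B =  7 → H
  i=11: V-A = 21 → V
  shifts repeat with period 4: OTHV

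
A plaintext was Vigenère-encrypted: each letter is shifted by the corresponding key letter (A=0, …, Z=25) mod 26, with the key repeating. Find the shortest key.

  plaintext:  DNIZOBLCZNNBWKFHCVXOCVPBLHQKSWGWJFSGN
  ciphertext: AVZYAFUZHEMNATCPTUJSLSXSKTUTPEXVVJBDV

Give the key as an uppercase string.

XIRZMEJ

  i= 0: A-D = 23 → X
  i= 1: V-N =  8 → I
  i= 2: Z-I = 17 → R
  i= 3: Y-Z = 25 → Z
  i= 4: A-O = 12 → M
  i= 5: F-B =  4 → E
  i= 6: U-L =  9 → J
  i= 7: Z-C = 23 → X
  i= 8: H-Z =  8 → I
  i= 9: E-N = 17 → R
  i=10: M-N = 25 → Z
  i=11: N-B = 12 → M
  i=12: A-W =  4 → E
  i=13: T-K =  9 → J
  i=14: C-F = 23 → X
  i=15: P-H =  8 → I
  i=16: T-C = 17 → R
  i=17: U-V = 25 → Z
  i=18: J-X = 12 → M
  i=19: S-O =  4 → E
  i=20: L-C =  9 → J
  i=21: S-V = 23 → X
  i=22: X-P =  8 → I
  i=23: S-B = 17 → R
  i=24: K-L = 25 → Z
  i=25: T-H = 12 → M
  i=26: U-Q =  4 → E
  i=27: T-K =  9 → J
  i=28: P-S = 23 → X
  i=29: E-W =  8 → I
  i=30: X-G = 17 → R
  i=31: V-W = 25 → Z
  i=32: V-J = 12 → M
  i=33: J-F =  4 → E
  i=34: B-S =  9 → J
  i=35: D-G = 23 → X
  i=36: V-N =  8 → I
  shifts repeat with period 7: XIRZMEJ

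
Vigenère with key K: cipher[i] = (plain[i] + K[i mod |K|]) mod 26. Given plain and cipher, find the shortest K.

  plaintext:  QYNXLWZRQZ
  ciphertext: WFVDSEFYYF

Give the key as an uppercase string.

GHI

  i= 0: W-Q =  6 → G
  i= 1: F-Y =  7 → H
  i= 2: V-N =  8 → I
  i= 3: D-X =  6 → G
  i= 4: S-L =  7 → H
  i= 5: E-W =  8 → I
  i= 6: F-Z =  6 → G
  i= 7: Y-R =  7 → H
  i= 8: Y-Q =  8 → I
  i= 9: F-Z =  6 → G
  shifts repeat with period 3: GHI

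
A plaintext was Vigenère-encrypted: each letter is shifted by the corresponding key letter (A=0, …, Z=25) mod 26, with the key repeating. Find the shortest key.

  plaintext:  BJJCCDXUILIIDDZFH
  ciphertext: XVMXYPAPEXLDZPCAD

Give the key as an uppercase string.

WMDV

  i= 0: X-B = 22 → W
  i= 1: V-J = 12 → M
  i= 2: M-J =  3 → D
  i= 3: X-C = 21 → V
  i= 4: Y-C = 22 → W
  i= 5: P-D = 12 → M
  i= 6: A-X =  3 → D
  i= 7: P-U = 21 → V
  i= 8: E-I = 22 → W
  i= 9: X-L = 12 → M
  i=10: L-I =  3 → D
  i=11: D-I = 21 → V
  i=12: Z-D = 22 → W
  i=13: P-D = 12 → M
  i=14: C-Z =  3 → D
  i=15: A-F = 21 → V
  i=16: D-H = 22 → W
  shifts repeat with period 4: WMDV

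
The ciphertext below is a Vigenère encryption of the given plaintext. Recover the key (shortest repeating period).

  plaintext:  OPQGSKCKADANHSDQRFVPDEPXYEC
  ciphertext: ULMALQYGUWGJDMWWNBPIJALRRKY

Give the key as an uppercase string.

GWWUT

  i= 0: U-O =  6 → G
  i= 1: L-P = 22 → W
  i= 2: M-Q = 22 → W
  i= 3: A-G = 20 → U
  i= 4: L-S = 19 → T
  i= 5: Q-K =  6 → G
  i= 6: Y-C = 22 → W
  i= 7: G-K = 22 → W
  i= 8: U-A = 20 → U
  i= 9: W-D = 19 → T
  i=10: G-A =  6 → G
  i=11: J-N = 22 → W
  i=12: D-H = 22 → W
  i=13: M-S = 20 → U
  i=14: W-D = 19 → T
  i=15: W-Q =  6 → G
  i=16: N-R = 22 → W
  i=17: B-F = 22 → W
  i=18: P-V = 20 → U
  i=19: I-P = 19 → T
  i=20: J-D =  6 → G
  i=21: A-E = 22 → W
  i=22: L-P = 22 → W
  i=23: R-X = 20 → U
  i=24: R-Y = 19 → T
  i=25: K-E =  6 → G
  i=26: Y-C = 22 → W
  shifts repeat with period 5: GWWUT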